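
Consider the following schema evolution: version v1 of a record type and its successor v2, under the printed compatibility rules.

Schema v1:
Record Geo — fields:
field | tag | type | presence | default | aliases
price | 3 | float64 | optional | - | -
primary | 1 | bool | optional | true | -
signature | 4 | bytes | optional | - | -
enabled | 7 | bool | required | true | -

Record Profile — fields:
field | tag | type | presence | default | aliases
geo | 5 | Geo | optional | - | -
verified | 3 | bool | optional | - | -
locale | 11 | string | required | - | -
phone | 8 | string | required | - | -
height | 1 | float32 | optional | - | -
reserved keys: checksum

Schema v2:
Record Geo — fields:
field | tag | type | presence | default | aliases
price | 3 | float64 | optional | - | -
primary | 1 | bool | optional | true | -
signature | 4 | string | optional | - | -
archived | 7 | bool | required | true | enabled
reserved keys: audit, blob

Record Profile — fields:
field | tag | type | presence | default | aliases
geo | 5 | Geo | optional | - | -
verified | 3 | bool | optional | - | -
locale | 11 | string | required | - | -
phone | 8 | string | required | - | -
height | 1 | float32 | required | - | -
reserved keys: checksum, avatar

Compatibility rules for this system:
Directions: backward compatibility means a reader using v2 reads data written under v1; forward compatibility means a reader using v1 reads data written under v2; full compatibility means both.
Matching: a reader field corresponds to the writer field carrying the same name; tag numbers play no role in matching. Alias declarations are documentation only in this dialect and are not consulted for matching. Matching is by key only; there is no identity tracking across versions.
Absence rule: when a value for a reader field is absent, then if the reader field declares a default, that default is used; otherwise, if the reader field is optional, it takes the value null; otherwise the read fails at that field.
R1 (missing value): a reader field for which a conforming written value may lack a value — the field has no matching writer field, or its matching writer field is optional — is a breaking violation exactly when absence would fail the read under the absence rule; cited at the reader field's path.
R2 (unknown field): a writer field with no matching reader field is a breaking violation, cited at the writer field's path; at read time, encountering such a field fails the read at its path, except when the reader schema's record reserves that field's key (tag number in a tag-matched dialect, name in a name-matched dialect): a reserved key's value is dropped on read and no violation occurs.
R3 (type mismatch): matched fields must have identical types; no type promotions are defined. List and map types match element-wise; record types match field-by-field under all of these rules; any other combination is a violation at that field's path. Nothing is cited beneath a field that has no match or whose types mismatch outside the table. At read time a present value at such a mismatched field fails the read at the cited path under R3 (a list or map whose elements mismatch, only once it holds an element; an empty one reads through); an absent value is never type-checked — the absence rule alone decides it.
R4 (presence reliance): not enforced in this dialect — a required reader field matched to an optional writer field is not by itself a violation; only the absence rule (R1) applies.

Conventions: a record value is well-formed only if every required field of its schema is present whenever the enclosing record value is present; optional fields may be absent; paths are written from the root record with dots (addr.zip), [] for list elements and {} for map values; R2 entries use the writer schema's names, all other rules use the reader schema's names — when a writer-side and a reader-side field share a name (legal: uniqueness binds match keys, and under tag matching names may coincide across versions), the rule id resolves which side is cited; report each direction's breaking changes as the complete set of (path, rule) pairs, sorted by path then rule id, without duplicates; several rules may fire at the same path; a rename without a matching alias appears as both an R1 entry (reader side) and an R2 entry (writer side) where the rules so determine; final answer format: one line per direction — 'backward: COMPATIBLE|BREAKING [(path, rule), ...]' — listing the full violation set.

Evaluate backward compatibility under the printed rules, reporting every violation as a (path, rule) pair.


backward: BREAKING [(geo.enabled, R2), (geo.signature, R3), (height, R1)]

the writer's type comes first in each Profile pair
checking backward for Profile: reader v2 against writer v1:
  Geo -> Geo, writer optional: geo aligns to geo
  bool -> bool, writer optional: verified aligns to verified
  string -> string, writer required: locale aligns to locale
  string -> string, writer required: phone aligns to phone
  float32 -> float32, writer optional: height aligns to height
  float64 -> float64, writer optional: geo.price aligns to geo.price
  bool -> bool, writer optional: geo.primary aligns to geo.primary
  bytes -> string, writer optional: geo.signature aligns to geo.signature
  geo.archived: no writer match
  writer field geo.enabled has no reader counterpart
  violation R2 at geo.enabled
  violation R3 at geo.signature
  violation R1 at height
  => backward: BREAKING (3)


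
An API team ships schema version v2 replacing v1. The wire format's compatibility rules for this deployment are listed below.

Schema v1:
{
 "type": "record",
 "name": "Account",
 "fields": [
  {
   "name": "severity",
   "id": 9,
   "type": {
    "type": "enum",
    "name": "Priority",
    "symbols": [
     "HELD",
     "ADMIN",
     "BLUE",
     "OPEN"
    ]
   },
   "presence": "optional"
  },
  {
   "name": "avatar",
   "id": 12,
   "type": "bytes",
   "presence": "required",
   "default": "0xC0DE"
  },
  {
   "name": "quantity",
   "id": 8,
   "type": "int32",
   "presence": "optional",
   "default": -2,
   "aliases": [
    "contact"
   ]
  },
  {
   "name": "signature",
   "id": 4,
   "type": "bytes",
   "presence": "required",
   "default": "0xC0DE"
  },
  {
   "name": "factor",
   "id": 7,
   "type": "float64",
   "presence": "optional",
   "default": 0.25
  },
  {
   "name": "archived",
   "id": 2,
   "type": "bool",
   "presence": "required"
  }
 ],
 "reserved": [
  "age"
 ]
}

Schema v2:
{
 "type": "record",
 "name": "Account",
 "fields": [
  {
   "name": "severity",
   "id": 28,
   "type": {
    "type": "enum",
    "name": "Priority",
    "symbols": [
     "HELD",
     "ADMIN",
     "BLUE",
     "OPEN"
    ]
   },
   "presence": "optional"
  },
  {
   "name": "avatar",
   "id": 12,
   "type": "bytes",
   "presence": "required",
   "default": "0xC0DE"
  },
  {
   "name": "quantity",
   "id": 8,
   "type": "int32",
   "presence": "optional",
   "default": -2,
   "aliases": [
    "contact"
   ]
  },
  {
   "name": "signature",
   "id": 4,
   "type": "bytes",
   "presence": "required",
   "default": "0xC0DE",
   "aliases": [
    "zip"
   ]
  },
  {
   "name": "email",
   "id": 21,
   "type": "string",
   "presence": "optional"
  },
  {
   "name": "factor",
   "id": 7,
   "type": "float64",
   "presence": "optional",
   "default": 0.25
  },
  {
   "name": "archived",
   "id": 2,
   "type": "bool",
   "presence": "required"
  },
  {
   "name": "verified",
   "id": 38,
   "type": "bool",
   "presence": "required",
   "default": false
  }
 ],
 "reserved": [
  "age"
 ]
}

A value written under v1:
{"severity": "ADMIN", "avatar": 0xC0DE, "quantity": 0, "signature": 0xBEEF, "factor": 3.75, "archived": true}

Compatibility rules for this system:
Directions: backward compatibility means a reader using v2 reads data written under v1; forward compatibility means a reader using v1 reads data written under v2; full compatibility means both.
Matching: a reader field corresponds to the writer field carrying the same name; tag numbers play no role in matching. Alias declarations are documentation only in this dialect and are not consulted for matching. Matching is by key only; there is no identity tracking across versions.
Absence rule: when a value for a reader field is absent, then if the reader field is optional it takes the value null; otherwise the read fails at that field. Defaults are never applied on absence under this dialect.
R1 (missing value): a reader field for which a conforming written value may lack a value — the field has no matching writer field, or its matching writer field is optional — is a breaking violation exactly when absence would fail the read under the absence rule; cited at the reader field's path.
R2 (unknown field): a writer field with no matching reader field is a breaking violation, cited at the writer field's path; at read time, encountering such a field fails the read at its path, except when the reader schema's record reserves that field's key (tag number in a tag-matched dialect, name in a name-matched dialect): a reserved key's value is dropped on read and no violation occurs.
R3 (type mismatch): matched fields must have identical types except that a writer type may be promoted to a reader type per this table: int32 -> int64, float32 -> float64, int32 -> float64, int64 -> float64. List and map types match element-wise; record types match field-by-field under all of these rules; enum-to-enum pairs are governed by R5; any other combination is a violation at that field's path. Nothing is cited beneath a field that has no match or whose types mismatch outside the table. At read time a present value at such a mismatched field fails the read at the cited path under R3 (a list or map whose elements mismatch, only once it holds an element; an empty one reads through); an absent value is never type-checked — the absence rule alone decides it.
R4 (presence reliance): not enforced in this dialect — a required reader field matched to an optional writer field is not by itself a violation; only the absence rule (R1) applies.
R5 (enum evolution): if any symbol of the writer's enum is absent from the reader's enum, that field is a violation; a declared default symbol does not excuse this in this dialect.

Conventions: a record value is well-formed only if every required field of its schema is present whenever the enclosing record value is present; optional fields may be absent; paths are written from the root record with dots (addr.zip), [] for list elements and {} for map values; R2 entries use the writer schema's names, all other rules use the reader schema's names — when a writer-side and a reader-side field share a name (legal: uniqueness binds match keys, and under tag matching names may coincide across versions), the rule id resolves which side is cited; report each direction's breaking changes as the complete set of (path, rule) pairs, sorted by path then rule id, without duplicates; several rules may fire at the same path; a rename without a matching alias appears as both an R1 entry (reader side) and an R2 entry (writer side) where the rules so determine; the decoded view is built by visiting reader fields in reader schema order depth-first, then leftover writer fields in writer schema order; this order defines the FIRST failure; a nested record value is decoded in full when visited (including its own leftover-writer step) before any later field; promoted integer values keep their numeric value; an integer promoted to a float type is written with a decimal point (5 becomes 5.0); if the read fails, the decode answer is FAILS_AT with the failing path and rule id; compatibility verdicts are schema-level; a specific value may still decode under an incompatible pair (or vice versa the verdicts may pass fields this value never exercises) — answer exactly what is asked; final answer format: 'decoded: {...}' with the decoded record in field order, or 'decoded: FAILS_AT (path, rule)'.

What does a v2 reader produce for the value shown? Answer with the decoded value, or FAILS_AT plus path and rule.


decoded: FAILS_AT (verified, R1)

each type pair in Account: writer, then reader
migrating the Account value to v2:
  severity := "ADMIN"
  avatar := 0xC0DE
  quantity := 0
  signature := 0xBEEF
  email := null (absent, optional -> null)
  factor := 3.75
  archived := true
  read fails at verified under R1 (no fill)
  => FAILS_AT (verified, R1)
ruling out the remaining Account differences:
  field severity in record Account: tag 9 changed to 28 -> fires no rule on Account under this dialect and leaves the result unchanged
  added field email to record Account: optional string, tag 21 (in v2 it sits immediately before factor) -> shifts the Account verdicts, not this decode


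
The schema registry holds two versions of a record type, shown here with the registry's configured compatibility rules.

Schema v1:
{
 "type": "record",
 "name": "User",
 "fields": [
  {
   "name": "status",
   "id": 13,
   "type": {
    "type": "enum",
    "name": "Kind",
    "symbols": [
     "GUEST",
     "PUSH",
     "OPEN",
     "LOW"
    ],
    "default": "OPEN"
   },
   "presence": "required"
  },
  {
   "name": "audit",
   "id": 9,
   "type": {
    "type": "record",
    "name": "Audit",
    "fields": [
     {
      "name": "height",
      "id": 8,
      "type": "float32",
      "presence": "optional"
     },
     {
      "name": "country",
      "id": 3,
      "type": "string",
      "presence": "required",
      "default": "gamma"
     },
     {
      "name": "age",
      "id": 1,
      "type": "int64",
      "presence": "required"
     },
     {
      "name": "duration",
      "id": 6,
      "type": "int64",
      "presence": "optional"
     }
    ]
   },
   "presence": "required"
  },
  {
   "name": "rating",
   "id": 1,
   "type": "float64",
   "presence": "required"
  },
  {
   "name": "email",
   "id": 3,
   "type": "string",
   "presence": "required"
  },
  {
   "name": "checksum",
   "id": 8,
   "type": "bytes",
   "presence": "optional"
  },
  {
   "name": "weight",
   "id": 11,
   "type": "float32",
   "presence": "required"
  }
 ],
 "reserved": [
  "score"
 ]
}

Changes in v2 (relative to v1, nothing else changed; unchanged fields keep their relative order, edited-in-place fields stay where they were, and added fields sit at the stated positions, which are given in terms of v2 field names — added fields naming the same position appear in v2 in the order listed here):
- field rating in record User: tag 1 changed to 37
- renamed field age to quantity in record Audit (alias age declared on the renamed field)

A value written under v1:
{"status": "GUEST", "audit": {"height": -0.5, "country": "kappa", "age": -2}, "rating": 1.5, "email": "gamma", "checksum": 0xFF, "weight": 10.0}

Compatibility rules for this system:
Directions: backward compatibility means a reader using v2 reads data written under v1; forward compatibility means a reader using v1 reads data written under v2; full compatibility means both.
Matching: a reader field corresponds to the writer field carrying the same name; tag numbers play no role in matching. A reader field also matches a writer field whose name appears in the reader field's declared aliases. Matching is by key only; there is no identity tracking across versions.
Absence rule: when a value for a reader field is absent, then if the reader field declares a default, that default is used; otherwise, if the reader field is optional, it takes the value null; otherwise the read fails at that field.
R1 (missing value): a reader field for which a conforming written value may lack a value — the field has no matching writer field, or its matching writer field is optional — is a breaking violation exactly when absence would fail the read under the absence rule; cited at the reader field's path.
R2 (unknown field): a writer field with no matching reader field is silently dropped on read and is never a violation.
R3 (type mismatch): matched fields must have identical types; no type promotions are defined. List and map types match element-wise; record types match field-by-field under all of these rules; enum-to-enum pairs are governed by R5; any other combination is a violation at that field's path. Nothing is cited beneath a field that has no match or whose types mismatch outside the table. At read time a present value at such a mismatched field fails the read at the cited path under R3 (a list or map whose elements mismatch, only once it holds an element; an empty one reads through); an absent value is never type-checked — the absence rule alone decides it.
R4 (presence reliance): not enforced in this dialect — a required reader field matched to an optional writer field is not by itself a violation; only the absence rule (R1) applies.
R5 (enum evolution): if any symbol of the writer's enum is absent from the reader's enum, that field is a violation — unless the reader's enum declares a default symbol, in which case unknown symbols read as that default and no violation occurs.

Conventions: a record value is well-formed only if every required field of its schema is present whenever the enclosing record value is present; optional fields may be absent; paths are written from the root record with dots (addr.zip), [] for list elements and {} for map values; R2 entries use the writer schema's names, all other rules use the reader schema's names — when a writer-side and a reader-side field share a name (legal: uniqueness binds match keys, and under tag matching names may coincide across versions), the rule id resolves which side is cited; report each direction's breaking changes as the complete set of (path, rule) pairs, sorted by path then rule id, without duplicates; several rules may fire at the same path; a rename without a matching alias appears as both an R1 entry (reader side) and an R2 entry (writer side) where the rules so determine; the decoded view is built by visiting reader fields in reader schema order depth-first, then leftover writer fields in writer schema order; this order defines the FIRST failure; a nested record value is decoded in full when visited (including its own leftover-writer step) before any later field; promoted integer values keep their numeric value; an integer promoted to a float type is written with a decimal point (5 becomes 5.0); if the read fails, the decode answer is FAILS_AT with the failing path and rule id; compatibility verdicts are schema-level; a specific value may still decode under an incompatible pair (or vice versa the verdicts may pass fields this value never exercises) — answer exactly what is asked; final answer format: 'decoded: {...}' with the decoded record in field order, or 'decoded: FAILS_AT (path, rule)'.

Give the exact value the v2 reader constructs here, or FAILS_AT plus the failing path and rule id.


decoded: {"status": "GUEST", "audit": {"height": -0.5, "country": "kappa", "quantity": -2, "duration": null}, "rating": 1.5, "email": "gamma", "checksum": 0xFF, "weight": 10.0}

each type pair in User: writer, then reader
migrating the User value to v2:
  status := "GUEST"
  audit.height := -0.5
  audit.country := "kappa"
  audit.quantity := -2 (from writer age)
  audit.duration := null (absent, optional -> null)
  rating := 1.5
  email := "gamma"
  checksum := 0xFF
  weight := 10.0
  => decoded: {"status": "GUEST", "audit": {"height": -0.5, "country": "kappa", "quantity": -2, "duration": null}, "rating": 1.5, "email": "gamma", "checksum": 0xFF, "weight": 10.0}
checking off the User differences that do not matter here:
  field rating in record User: tag 1 changed to 37 -> triggers nothing under the printed rules; the User answer is the same either way


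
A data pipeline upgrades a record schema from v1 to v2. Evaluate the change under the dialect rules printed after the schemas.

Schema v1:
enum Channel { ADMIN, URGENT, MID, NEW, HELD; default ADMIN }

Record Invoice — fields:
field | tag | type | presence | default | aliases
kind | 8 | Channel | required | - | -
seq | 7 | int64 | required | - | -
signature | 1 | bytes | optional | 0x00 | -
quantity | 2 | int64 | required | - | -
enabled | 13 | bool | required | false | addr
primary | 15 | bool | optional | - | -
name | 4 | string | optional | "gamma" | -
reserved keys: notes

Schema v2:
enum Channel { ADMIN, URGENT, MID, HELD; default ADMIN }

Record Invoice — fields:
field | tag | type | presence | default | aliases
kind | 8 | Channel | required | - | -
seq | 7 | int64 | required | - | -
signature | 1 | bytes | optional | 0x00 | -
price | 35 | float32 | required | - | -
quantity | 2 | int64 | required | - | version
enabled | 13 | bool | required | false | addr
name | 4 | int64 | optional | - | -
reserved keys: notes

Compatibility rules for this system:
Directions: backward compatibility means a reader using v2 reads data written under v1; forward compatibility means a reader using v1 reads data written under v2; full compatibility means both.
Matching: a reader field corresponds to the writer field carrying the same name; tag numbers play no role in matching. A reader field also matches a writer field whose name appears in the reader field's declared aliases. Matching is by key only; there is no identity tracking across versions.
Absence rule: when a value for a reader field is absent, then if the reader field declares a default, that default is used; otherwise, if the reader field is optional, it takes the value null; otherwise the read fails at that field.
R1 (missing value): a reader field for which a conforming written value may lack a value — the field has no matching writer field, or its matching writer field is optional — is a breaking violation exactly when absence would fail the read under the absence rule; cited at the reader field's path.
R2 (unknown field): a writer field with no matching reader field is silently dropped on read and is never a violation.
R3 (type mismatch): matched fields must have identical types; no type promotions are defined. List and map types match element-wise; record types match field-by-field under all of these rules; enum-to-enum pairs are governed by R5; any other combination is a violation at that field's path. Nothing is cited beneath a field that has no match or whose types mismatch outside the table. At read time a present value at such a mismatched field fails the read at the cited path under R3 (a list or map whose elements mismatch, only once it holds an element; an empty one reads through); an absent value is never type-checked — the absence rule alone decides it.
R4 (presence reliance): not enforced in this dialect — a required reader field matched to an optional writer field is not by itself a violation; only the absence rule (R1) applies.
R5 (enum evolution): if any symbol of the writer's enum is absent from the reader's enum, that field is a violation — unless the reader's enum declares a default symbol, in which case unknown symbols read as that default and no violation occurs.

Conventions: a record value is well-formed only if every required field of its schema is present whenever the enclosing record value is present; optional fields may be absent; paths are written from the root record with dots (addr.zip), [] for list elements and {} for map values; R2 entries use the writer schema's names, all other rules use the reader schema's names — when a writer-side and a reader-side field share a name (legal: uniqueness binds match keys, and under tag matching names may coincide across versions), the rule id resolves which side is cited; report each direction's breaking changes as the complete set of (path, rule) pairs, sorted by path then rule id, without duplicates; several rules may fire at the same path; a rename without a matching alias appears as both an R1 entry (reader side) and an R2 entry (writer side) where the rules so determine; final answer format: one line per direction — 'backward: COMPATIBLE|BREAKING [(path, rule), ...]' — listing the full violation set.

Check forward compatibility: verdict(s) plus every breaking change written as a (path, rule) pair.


forward: BREAKING [(name, R3)]

the writer's type comes first in each Invoice pair
forward for Invoice (reader v1, writer v2):
  Channel -> Channel, writer required: kind aligns to kind
  int64 -> int64, writer required: seq aligns to seq
  bytes -> bytes, writer optional: signature aligns to signature
  int64 -> int64, writer required: quantity aligns to quantity
  bool -> bool, writer required: enabled aligns to enabled
  primary: no writer-side match
  int64 -> string, writer optional: name aligns to name
  writer field price has no reader counterpart
  breaking: (name, R3)
  => forward: BREAKING (1)
diffs on Invoice not affecting the asked answer:
  enum Channel (field kind in record Invoice): symbol NEW removed -> triggers nothing under Invoice's printed rules — same verdict
  removed field primary from record Invoice -> triggers nothing under Invoice's printed rules — same verdict
  added field price to record Invoice: required float32, tag 35 (in v2 it sits immediately before quantity) -> matters only for Invoice's backward compatibility — outside the asked direction


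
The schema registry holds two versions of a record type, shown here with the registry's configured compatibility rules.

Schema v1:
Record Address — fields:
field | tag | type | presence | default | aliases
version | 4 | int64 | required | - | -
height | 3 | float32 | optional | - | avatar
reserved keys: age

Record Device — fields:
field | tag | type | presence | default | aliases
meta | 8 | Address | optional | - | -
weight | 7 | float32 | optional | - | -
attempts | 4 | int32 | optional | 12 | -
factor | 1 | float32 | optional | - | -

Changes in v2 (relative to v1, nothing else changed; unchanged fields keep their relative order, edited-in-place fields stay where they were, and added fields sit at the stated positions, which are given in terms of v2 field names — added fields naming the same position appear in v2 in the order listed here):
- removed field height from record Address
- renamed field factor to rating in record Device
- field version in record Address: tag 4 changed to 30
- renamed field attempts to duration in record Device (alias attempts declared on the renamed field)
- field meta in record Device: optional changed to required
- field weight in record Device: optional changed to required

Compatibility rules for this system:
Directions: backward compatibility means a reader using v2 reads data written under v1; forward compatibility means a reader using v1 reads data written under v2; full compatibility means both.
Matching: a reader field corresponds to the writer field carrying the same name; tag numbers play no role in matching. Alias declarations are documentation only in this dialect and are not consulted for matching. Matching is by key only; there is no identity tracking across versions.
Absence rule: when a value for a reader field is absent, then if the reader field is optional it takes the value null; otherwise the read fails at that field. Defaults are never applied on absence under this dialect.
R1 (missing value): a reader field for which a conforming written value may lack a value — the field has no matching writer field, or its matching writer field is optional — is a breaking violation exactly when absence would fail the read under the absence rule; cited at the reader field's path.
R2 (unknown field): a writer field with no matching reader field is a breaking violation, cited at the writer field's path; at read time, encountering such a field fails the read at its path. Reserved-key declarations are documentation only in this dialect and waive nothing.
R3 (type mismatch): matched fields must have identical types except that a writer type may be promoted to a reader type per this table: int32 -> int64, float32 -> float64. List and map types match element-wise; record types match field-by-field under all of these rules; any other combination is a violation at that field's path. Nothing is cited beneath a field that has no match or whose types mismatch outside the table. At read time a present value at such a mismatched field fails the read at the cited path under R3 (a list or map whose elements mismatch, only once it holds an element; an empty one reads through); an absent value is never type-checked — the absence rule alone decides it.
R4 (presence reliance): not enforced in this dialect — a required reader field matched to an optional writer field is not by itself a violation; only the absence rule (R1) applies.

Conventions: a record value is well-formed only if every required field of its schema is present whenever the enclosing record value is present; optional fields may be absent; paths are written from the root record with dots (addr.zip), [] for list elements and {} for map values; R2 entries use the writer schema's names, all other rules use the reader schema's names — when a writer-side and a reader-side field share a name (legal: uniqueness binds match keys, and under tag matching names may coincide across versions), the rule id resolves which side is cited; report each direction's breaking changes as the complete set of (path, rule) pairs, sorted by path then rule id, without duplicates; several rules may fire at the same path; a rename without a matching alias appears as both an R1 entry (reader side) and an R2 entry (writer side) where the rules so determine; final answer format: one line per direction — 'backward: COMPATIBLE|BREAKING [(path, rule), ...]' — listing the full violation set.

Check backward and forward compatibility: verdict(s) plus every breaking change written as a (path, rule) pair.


in Device below, arrows point writer -> reader
checking backward for Device: reader v2 against writer v1:
  meta: paired with writer meta (Address -> Address; writer optional)
  weight: paired with writer weight (float32 -> float32; writer optional)
  duration: no writer-side match
  rating: no writer-side match
  attempts (writer side), unknown to reader
  factor (writer side), unknown to reader
  meta.version: paired with writer meta.version (int64 -> int64; writer required)
  meta.height (writer side), unknown to reader
  rule R2 violated at attempts
  rule R2 violated at factor
  rule R1 violated at meta
  rule R2 violated at meta.height
  rule R1 violated at weight
  backward on Device therefore BREAKING (5)
checking forward for Device: reader v1 against writer v2:
  meta: paired with writer meta (Address -> Address; writer required)
  weight: paired with writer weight (float32 -> float32; writer required)
  attempts: no writer-side match
  factor: no writer-side match
  duration (writer side), unknown to reader
  rating (writer side), unknown to reader
  meta.version: paired with writer meta.version (int64 -> int64; writer required)
  meta.height: no writer-side match
  rule R2 violated at duration
  rule R2 violated at rating
  forward on Device therefore BREAKING (2)

backward: BREAKING [(attempts, R2), (factor, R2), (meta, R1), (meta.height, R2), (weight, R1)]; forward: BREAKING [(duration, R2), (rating, R2)]


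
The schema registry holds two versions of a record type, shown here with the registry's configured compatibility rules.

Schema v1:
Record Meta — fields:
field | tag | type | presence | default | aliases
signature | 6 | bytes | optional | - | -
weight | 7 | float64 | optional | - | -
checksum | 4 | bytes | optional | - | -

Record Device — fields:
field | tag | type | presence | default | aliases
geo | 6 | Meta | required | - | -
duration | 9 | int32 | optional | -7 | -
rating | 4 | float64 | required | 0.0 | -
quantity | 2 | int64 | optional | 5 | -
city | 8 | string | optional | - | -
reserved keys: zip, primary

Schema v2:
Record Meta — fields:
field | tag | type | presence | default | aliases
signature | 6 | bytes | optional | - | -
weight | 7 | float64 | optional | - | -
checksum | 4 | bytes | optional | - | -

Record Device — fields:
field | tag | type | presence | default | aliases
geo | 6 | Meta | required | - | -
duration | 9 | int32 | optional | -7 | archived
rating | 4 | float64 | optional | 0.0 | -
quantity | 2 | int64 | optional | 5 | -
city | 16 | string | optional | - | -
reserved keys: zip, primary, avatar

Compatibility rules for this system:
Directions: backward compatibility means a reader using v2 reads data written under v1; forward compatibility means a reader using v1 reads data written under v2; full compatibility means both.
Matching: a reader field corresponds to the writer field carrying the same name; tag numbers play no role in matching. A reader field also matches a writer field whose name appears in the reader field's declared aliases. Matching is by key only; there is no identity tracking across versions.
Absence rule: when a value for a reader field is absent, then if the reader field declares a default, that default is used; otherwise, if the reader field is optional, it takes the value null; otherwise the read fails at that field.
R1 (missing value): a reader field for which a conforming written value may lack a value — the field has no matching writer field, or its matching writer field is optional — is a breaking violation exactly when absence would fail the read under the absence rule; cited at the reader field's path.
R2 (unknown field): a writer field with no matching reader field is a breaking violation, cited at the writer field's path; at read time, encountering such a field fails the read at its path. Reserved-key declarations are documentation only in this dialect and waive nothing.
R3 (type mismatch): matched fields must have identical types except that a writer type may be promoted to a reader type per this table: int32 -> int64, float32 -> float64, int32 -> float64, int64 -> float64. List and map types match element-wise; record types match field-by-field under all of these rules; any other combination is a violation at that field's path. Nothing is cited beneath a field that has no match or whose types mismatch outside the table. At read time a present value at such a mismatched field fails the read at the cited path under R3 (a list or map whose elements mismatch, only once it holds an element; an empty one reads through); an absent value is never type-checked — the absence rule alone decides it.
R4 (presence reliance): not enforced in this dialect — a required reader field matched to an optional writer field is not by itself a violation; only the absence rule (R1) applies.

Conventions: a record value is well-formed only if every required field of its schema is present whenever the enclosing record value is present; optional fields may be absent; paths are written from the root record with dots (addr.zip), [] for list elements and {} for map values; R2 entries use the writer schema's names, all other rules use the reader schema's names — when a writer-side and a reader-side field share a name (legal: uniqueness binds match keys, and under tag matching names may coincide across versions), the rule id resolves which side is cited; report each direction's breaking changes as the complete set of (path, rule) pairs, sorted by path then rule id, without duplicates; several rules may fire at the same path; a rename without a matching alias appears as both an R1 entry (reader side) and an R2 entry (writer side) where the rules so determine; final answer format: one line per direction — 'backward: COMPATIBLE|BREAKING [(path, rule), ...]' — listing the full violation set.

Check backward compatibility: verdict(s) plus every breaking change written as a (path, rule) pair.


backward: COMPATIBLE []

arrows below run writer -> reader for Device
backward on Device — v2 reading data written by v1:
  geo: Meta -> Meta, writer required; from geo
  duration: int32 -> int32, writer optional; from duration
  rating: float64 -> float64, writer required; from rating
  quantity: int64 -> int64, writer optional; from quantity
  city: string -> string, writer optional; from city
  geo.signature: bytes -> bytes, writer optional; from geo.signature
  geo.weight: float64 -> float64, writer optional; from geo.weight
  geo.checksum: bytes -> bytes, writer optional; from geo.checksum
  => backward verdict for Device: COMPATIBLE, no violations
the other Device changes do not affect what is asked:
  field city in record Device: tag 8 changed to 16 -> no rule fires on it in Device's dialect; the asked verdict holds
  field rating in record Device: required changed to optional -> no rule fires on it in Device's dialect; the asked verdict holds


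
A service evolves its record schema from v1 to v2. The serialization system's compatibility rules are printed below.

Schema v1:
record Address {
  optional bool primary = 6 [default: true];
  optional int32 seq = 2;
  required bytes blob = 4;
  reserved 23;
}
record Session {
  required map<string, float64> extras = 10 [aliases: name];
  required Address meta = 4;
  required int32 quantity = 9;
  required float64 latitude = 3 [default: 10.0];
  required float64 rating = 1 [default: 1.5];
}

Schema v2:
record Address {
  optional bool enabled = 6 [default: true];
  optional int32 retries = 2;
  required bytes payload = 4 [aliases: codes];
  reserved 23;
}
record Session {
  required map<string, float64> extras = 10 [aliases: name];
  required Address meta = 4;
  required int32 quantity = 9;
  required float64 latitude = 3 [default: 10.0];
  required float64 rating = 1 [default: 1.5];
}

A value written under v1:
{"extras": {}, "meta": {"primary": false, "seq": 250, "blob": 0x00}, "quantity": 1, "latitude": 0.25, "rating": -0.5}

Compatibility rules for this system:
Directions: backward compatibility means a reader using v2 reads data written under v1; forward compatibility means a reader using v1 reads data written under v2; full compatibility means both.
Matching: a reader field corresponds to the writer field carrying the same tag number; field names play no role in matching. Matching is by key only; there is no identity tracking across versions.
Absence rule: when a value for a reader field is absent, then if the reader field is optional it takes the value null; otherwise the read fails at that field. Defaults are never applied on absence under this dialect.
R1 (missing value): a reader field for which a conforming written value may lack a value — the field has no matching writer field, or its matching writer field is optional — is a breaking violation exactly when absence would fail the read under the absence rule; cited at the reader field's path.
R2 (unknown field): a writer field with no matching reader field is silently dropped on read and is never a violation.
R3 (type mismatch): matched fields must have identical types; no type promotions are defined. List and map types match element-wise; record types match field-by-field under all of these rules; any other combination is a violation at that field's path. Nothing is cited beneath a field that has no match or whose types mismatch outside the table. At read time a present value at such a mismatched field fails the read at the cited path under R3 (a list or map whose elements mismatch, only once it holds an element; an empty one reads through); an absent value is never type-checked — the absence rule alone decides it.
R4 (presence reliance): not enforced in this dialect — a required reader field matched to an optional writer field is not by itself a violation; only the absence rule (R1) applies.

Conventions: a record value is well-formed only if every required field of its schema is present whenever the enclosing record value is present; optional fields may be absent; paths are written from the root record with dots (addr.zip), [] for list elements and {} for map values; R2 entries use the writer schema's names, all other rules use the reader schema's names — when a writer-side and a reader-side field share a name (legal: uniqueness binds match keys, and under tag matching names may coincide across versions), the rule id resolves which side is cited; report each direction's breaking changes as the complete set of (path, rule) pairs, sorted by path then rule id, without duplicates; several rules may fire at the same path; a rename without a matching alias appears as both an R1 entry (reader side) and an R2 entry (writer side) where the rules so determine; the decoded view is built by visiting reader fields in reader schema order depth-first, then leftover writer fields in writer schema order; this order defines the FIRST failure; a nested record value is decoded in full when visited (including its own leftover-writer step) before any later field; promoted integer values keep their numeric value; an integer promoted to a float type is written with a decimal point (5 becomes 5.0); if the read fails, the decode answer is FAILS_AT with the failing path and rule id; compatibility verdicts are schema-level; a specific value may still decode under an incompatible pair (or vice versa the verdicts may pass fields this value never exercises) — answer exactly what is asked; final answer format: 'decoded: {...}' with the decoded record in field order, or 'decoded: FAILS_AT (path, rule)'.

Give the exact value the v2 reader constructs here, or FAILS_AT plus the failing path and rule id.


the writer's type comes first in each Session pair
decode walk for Session under reader schema v2:
  extras := {}
  meta.enabled := false (from writer primary)
  meta.retries := 250 (from writer seq)
  meta.payload := 0x00 (from writer blob)
  quantity := 1
  latitude := 0.25
  rating := -0.5
  => decoded: {"extras": {}, "meta": {"enabled": false, "retries": 250, "payload": 0x00}, "quantity": 1, "latitude": 0.25, "rating": -0.5}

decoded: {"extras": {}, "meta": {"enabled": false, "retries": 250, "payload": 0x00}, "quantity": 1, "latitude": 0.25, "rating": -0.5}
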